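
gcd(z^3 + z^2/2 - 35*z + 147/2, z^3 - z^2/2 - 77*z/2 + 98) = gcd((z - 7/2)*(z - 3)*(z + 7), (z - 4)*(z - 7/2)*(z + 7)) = z^2 + 7*z/2 - 49/2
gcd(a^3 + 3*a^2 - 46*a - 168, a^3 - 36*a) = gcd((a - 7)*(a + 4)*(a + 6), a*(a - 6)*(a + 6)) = a + 6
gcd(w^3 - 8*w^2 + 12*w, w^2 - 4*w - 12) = w - 6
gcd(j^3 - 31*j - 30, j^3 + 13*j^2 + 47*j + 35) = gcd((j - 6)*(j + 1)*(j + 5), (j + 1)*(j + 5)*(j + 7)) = j^2 + 6*j + 5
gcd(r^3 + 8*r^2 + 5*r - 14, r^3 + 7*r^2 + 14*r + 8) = r + 2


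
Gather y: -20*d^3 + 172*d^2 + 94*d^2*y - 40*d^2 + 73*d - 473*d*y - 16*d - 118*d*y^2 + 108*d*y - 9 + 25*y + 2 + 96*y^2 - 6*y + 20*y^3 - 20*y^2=-20*d^3 + 132*d^2 + 57*d + 20*y^3 + y^2*(76 - 118*d) + y*(94*d^2 - 365*d + 19) - 7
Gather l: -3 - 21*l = -21*l - 3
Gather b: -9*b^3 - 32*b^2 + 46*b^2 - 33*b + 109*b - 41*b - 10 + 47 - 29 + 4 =-9*b^3 + 14*b^2 + 35*b + 12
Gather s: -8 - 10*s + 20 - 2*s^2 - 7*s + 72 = -2*s^2 - 17*s + 84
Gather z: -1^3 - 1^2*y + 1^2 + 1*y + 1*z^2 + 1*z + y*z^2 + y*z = z^2*(y + 1) + z*(y + 1)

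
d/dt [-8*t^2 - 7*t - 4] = -16*t - 7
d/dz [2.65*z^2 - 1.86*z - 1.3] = 5.3*z - 1.86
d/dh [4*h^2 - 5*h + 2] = 8*h - 5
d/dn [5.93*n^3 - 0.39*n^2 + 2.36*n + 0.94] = 17.79*n^2 - 0.78*n + 2.36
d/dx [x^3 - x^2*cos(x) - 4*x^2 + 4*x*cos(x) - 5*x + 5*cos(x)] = x^2*sin(x) + 3*x^2 - 4*x*sin(x) - 2*x*cos(x) - 8*x - 5*sin(x) + 4*cos(x) - 5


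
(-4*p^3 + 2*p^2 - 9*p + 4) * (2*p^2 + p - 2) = -8*p^5 - 8*p^3 - 5*p^2 + 22*p - 8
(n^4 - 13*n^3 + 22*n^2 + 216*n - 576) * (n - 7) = n^5 - 20*n^4 + 113*n^3 + 62*n^2 - 2088*n + 4032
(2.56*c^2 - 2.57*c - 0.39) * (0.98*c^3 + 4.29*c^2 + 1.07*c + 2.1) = 2.5088*c^5 + 8.4638*c^4 - 8.6683*c^3 + 0.953000000000001*c^2 - 5.8143*c - 0.819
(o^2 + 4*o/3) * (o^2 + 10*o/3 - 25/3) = o^4 + 14*o^3/3 - 35*o^2/9 - 100*o/9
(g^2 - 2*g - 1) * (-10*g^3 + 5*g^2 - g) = -10*g^5 + 25*g^4 - g^3 - 3*g^2 + g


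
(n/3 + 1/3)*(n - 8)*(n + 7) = n^3/3 - 19*n - 56/3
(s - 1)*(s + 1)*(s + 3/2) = s^3 + 3*s^2/2 - s - 3/2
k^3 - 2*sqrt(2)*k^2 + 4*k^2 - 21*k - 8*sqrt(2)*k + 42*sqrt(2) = (k - 3)*(k + 7)*(k - 2*sqrt(2))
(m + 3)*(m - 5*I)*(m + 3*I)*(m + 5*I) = m^4 + 3*m^3 + 3*I*m^3 + 25*m^2 + 9*I*m^2 + 75*m + 75*I*m + 225*I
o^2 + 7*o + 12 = (o + 3)*(o + 4)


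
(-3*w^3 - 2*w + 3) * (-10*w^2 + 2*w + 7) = 30*w^5 - 6*w^4 - w^3 - 34*w^2 - 8*w + 21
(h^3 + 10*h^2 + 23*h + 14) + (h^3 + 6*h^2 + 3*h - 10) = 2*h^3 + 16*h^2 + 26*h + 4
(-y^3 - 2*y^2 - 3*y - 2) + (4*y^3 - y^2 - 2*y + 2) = 3*y^3 - 3*y^2 - 5*y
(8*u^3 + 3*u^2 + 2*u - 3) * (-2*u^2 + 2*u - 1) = -16*u^5 + 10*u^4 - 6*u^3 + 7*u^2 - 8*u + 3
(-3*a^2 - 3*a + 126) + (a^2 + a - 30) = -2*a^2 - 2*a + 96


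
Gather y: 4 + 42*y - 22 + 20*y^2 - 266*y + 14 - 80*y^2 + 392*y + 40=-60*y^2 + 168*y + 36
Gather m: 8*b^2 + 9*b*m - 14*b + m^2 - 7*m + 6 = 8*b^2 - 14*b + m^2 + m*(9*b - 7) + 6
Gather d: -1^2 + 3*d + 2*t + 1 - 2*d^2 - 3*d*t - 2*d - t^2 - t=-2*d^2 + d*(1 - 3*t) - t^2 + t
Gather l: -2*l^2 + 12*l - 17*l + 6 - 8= -2*l^2 - 5*l - 2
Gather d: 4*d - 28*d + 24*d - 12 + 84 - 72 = 0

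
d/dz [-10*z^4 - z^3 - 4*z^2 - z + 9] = -40*z^3 - 3*z^2 - 8*z - 1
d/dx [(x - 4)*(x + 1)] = 2*x - 3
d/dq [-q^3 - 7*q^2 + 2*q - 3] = -3*q^2 - 14*q + 2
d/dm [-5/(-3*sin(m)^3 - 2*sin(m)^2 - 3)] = -5*(9*sin(m) + 4)*sin(m)*cos(m)/(3*sin(m)^3 + 2*sin(m)^2 + 3)^2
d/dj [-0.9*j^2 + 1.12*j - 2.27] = 1.12 - 1.8*j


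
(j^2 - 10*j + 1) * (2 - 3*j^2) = -3*j^4 + 30*j^3 - j^2 - 20*j + 2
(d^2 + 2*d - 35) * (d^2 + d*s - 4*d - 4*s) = d^4 + d^3*s - 2*d^3 - 2*d^2*s - 43*d^2 - 43*d*s + 140*d + 140*s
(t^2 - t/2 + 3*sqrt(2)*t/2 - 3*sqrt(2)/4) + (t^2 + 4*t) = 2*t^2 + 3*sqrt(2)*t/2 + 7*t/2 - 3*sqrt(2)/4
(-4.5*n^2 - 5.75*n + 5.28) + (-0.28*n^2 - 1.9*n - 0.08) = -4.78*n^2 - 7.65*n + 5.2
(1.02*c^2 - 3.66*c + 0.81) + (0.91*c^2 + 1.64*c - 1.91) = 1.93*c^2 - 2.02*c - 1.1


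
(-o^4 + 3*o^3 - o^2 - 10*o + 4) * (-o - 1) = o^5 - 2*o^4 - 2*o^3 + 11*o^2 + 6*o - 4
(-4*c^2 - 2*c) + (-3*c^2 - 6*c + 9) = -7*c^2 - 8*c + 9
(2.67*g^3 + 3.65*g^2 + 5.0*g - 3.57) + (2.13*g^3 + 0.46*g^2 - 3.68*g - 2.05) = 4.8*g^3 + 4.11*g^2 + 1.32*g - 5.62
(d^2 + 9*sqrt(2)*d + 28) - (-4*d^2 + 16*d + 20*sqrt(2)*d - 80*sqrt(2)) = 5*d^2 - 16*d - 11*sqrt(2)*d + 28 + 80*sqrt(2)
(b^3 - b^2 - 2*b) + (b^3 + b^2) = 2*b^3 - 2*b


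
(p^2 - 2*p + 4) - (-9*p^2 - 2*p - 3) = 10*p^2 + 7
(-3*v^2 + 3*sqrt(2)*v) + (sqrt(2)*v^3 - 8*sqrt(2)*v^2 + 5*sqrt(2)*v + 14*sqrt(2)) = sqrt(2)*v^3 - 8*sqrt(2)*v^2 - 3*v^2 + 8*sqrt(2)*v + 14*sqrt(2)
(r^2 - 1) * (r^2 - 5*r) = r^4 - 5*r^3 - r^2 + 5*r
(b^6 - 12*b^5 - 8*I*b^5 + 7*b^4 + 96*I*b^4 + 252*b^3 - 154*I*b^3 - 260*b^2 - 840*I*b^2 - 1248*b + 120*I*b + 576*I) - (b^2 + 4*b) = b^6 - 12*b^5 - 8*I*b^5 + 7*b^4 + 96*I*b^4 + 252*b^3 - 154*I*b^3 - 261*b^2 - 840*I*b^2 - 1252*b + 120*I*b + 576*I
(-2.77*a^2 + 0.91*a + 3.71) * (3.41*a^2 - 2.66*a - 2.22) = -9.4457*a^4 + 10.4713*a^3 + 16.3799*a^2 - 11.8888*a - 8.2362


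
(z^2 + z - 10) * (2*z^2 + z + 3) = 2*z^4 + 3*z^3 - 16*z^2 - 7*z - 30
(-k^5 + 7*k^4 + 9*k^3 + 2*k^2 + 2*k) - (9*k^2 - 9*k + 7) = -k^5 + 7*k^4 + 9*k^3 - 7*k^2 + 11*k - 7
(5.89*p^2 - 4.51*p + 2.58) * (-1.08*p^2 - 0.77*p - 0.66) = -6.3612*p^4 + 0.335500000000001*p^3 - 3.2011*p^2 + 0.99*p - 1.7028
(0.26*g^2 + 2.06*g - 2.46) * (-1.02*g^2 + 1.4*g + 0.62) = -0.2652*g^4 - 1.7372*g^3 + 5.5544*g^2 - 2.1668*g - 1.5252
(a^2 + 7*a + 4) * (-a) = -a^3 - 7*a^2 - 4*a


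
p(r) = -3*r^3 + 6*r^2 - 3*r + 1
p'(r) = -9*r^2 + 12*r - 3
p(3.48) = -63.21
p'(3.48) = -70.23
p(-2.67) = 108.89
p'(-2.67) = -99.20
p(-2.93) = 136.76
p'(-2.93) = -115.42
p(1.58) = -0.59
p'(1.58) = -6.51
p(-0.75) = 7.89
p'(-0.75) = -17.06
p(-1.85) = 46.08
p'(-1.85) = -56.00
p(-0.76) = 8.06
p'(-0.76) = -17.32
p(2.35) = -11.85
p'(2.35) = -24.50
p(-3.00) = 145.00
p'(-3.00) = -120.00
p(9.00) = -1727.00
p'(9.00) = -624.00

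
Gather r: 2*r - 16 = 2*r - 16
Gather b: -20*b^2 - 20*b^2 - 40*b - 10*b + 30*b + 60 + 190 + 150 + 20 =-40*b^2 - 20*b + 420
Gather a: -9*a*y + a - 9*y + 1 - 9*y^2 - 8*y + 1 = a*(1 - 9*y) - 9*y^2 - 17*y + 2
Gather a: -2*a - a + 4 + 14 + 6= 24 - 3*a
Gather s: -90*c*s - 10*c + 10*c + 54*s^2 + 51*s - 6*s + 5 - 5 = 54*s^2 + s*(45 - 90*c)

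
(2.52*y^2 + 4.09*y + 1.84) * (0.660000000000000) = 1.6632*y^2 + 2.6994*y + 1.2144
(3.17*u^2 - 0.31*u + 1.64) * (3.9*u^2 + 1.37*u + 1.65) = 12.363*u^4 + 3.1339*u^3 + 11.2018*u^2 + 1.7353*u + 2.706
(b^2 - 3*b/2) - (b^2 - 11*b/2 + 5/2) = 4*b - 5/2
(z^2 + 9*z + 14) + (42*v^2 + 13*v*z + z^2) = 42*v^2 + 13*v*z + 2*z^2 + 9*z + 14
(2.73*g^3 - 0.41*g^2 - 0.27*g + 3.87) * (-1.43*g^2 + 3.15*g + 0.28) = -3.9039*g^5 + 9.1858*g^4 - 0.141*g^3 - 6.4994*g^2 + 12.1149*g + 1.0836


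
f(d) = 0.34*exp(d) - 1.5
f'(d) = 0.34*exp(d)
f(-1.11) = -1.39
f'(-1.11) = 0.11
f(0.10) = -1.12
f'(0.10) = 0.38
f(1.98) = 0.96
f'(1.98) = 2.46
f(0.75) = -0.78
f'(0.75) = 0.72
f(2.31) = 1.93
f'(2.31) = 3.43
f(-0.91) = -1.36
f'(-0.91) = 0.14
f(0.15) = -1.10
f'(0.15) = 0.40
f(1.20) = -0.37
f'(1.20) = 1.13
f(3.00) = 5.33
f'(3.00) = 6.83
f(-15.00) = -1.50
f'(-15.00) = 0.00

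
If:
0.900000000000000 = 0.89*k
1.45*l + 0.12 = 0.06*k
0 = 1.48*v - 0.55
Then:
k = 1.01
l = -0.04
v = 0.37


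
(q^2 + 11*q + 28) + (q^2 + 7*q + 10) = 2*q^2 + 18*q + 38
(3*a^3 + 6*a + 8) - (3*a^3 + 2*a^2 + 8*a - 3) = -2*a^2 - 2*a + 11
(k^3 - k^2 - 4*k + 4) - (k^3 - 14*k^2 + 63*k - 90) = 13*k^2 - 67*k + 94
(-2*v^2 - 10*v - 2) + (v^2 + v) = -v^2 - 9*v - 2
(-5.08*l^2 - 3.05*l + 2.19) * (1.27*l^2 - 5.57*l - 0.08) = -6.4516*l^4 + 24.4221*l^3 + 20.1762*l^2 - 11.9543*l - 0.1752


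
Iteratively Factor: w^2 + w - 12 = (w - 3)*(w + 4)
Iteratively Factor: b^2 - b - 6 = (b - 3)*(b + 2)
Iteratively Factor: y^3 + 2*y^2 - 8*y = (y - 2)*(y^2 + 4*y) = (y - 2)*(y + 4)*(y)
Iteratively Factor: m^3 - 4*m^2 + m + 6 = (m - 2)*(m^2 - 2*m - 3) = (m - 2)*(m + 1)*(m - 3)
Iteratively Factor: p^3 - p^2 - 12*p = (p - 4)*(p^2 + 3*p) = (p - 4)*(p + 3)*(p)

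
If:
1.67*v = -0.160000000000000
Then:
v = -0.10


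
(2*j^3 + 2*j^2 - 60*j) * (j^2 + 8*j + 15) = 2*j^5 + 18*j^4 - 14*j^3 - 450*j^2 - 900*j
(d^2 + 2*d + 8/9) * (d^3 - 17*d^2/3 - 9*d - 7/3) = d^5 - 11*d^4/3 - 175*d^3/9 - 685*d^2/27 - 38*d/3 - 56/27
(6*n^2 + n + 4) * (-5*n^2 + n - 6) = -30*n^4 + n^3 - 55*n^2 - 2*n - 24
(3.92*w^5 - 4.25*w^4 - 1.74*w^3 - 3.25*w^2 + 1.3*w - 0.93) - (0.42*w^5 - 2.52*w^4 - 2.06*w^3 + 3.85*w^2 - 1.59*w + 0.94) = 3.5*w^5 - 1.73*w^4 + 0.32*w^3 - 7.1*w^2 + 2.89*w - 1.87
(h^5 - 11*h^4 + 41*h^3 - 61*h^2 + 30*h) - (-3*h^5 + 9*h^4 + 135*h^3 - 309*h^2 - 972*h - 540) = 4*h^5 - 20*h^4 - 94*h^3 + 248*h^2 + 1002*h + 540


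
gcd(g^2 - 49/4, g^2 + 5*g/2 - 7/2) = g + 7/2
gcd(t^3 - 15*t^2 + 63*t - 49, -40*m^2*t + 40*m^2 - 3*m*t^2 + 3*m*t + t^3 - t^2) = t - 1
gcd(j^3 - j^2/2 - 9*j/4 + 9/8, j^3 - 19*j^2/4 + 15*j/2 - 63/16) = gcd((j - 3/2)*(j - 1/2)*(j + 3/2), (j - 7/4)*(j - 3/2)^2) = j - 3/2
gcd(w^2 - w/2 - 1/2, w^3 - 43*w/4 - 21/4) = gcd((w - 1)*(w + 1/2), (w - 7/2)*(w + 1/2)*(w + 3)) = w + 1/2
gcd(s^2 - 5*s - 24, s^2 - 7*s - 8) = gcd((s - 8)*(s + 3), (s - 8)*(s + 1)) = s - 8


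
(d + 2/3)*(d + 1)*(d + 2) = d^3 + 11*d^2/3 + 4*d + 4/3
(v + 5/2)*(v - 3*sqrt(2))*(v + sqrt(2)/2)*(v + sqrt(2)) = v^4 - 3*sqrt(2)*v^3/2 + 5*v^3/2 - 8*v^2 - 15*sqrt(2)*v^2/4 - 20*v - 3*sqrt(2)*v - 15*sqrt(2)/2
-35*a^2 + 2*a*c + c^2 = (-5*a + c)*(7*a + c)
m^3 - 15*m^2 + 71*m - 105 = (m - 7)*(m - 5)*(m - 3)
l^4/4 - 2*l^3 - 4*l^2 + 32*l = l*(l/4 + 1)*(l - 8)*(l - 4)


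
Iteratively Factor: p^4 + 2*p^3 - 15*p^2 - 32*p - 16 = (p + 1)*(p^3 + p^2 - 16*p - 16) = (p + 1)^2*(p^2 - 16) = (p - 4)*(p + 1)^2*(p + 4)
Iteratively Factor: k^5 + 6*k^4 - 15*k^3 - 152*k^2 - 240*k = (k - 5)*(k^4 + 11*k^3 + 40*k^2 + 48*k) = (k - 5)*(k + 4)*(k^3 + 7*k^2 + 12*k) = (k - 5)*(k + 4)^2*(k^2 + 3*k) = (k - 5)*(k + 3)*(k + 4)^2*(k)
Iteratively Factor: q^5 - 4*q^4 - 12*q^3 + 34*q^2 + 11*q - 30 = (q - 2)*(q^4 - 2*q^3 - 16*q^2 + 2*q + 15) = (q - 2)*(q + 3)*(q^3 - 5*q^2 - q + 5) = (q - 2)*(q - 1)*(q + 3)*(q^2 - 4*q - 5) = (q - 2)*(q - 1)*(q + 1)*(q + 3)*(q - 5)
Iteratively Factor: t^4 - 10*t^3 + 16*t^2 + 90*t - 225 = (t + 3)*(t^3 - 13*t^2 + 55*t - 75) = (t - 5)*(t + 3)*(t^2 - 8*t + 15) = (t - 5)^2*(t + 3)*(t - 3)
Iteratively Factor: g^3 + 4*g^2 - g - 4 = (g - 1)*(g^2 + 5*g + 4) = (g - 1)*(g + 4)*(g + 1)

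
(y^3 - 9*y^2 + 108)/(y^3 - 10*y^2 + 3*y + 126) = (y - 6)/(y - 7)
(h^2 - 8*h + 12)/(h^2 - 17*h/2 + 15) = 2*(h - 2)/(2*h - 5)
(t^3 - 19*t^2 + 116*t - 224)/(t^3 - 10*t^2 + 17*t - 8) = (t^2 - 11*t + 28)/(t^2 - 2*t + 1)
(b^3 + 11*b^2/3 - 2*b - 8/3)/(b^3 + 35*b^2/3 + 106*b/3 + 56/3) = (b - 1)/(b + 7)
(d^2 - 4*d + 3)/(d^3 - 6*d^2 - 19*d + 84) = (d - 1)/(d^2 - 3*d - 28)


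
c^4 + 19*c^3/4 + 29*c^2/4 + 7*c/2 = c*(c + 1)*(c + 7/4)*(c + 2)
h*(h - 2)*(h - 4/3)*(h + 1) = h^4 - 7*h^3/3 - 2*h^2/3 + 8*h/3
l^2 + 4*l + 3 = (l + 1)*(l + 3)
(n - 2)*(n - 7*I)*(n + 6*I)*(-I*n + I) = -I*n^4 - n^3 + 3*I*n^3 + 3*n^2 - 44*I*n^2 - 2*n + 126*I*n - 84*I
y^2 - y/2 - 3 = (y - 2)*(y + 3/2)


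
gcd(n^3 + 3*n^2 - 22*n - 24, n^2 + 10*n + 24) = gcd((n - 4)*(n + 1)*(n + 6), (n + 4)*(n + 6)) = n + 6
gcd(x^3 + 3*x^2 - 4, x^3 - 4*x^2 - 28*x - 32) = x^2 + 4*x + 4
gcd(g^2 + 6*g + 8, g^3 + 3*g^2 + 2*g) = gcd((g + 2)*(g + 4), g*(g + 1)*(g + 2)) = g + 2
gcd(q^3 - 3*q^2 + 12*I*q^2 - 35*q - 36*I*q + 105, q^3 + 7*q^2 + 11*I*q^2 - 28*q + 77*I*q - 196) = q + 7*I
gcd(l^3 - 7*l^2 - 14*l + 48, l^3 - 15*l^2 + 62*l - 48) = l - 8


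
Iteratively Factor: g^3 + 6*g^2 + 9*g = (g)*(g^2 + 6*g + 9) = g*(g + 3)*(g + 3)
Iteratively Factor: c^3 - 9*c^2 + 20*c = (c - 4)*(c^2 - 5*c) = c*(c - 4)*(c - 5)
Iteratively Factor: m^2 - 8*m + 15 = (m - 3)*(m - 5)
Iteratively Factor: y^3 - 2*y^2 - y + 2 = (y - 2)*(y^2 - 1) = (y - 2)*(y - 1)*(y + 1)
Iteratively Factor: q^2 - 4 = (q - 2)*(q + 2)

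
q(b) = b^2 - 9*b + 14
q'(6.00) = 3.00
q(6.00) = -4.00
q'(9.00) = 9.00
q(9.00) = 14.00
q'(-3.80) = -16.60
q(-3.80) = 62.64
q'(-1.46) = -11.92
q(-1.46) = 29.27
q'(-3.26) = -15.52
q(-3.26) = 53.97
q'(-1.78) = -12.56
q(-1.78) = 33.19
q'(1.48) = -6.04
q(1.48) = 2.87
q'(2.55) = -3.90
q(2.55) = -2.45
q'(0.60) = -7.80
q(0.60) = 8.96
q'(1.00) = -7.00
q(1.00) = 6.00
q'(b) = 2*b - 9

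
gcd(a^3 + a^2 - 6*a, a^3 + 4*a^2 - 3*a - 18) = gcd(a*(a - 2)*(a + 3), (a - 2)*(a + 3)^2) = a^2 + a - 6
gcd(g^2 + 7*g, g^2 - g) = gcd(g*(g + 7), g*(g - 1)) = g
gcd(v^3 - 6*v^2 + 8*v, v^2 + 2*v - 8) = v - 2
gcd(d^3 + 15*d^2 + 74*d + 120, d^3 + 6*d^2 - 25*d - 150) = d^2 + 11*d + 30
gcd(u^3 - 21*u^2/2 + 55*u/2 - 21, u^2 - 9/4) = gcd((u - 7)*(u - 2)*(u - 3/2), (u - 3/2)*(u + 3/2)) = u - 3/2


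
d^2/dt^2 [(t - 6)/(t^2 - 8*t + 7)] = 2*((14 - 3*t)*(t^2 - 8*t + 7) + 4*(t - 6)*(t - 4)^2)/(t^2 - 8*t + 7)^3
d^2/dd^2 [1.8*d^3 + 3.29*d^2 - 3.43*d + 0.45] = 10.8*d + 6.58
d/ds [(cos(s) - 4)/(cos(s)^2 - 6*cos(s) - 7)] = (cos(s)^2 - 8*cos(s) + 31)*sin(s)/(sin(s)^2 + 6*cos(s) + 6)^2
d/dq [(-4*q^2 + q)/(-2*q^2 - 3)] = (2*q^2 + 24*q - 3)/(4*q^4 + 12*q^2 + 9)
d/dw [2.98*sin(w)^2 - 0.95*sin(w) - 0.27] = (5.96*sin(w) - 0.95)*cos(w)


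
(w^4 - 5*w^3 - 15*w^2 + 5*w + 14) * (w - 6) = w^5 - 11*w^4 + 15*w^3 + 95*w^2 - 16*w - 84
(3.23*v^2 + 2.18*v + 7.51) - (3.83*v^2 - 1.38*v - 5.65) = -0.6*v^2 + 3.56*v + 13.16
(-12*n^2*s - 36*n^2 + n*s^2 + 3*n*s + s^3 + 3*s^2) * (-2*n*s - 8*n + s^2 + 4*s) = 24*n^3*s^2 + 168*n^3*s + 288*n^3 - 14*n^2*s^3 - 98*n^2*s^2 - 168*n^2*s - n*s^4 - 7*n*s^3 - 12*n*s^2 + s^5 + 7*s^4 + 12*s^3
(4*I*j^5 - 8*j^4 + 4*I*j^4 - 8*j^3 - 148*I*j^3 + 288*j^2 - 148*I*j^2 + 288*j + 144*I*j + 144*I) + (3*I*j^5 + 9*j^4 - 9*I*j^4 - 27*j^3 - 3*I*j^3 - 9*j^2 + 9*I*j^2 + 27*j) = 7*I*j^5 + j^4 - 5*I*j^4 - 35*j^3 - 151*I*j^3 + 279*j^2 - 139*I*j^2 + 315*j + 144*I*j + 144*I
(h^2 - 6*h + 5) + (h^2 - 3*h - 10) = 2*h^2 - 9*h - 5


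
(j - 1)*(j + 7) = j^2 + 6*j - 7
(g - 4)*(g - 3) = g^2 - 7*g + 12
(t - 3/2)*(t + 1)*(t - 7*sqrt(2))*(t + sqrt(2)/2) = t^4 - 13*sqrt(2)*t^3/2 - t^3/2 - 17*t^2/2 + 13*sqrt(2)*t^2/4 + 7*t/2 + 39*sqrt(2)*t/4 + 21/2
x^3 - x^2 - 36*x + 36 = (x - 6)*(x - 1)*(x + 6)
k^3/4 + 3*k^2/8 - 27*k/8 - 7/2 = (k/4 + 1)*(k - 7/2)*(k + 1)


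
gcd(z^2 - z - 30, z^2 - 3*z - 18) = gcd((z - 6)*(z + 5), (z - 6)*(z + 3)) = z - 6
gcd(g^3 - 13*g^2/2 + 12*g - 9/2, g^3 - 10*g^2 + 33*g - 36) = g^2 - 6*g + 9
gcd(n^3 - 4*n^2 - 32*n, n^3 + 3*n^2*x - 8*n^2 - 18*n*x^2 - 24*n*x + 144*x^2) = n - 8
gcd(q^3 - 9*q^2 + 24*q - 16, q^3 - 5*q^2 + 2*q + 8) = q - 4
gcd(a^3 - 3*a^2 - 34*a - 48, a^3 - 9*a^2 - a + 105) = a + 3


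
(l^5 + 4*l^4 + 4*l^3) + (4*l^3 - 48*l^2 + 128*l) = l^5 + 4*l^4 + 8*l^3 - 48*l^2 + 128*l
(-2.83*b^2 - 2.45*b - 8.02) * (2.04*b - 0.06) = -5.7732*b^3 - 4.8282*b^2 - 16.2138*b + 0.4812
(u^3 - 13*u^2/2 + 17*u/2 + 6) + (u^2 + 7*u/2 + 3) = u^3 - 11*u^2/2 + 12*u + 9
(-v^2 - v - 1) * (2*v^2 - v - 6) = -2*v^4 - v^3 + 5*v^2 + 7*v + 6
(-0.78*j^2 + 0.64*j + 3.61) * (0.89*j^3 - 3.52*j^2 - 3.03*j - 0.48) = -0.6942*j^5 + 3.3152*j^4 + 3.3235*j^3 - 14.272*j^2 - 11.2455*j - 1.7328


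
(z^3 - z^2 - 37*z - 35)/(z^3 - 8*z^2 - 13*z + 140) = (z^2 + 6*z + 5)/(z^2 - z - 20)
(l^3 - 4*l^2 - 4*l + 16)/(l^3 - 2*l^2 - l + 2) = (l^2 - 2*l - 8)/(l^2 - 1)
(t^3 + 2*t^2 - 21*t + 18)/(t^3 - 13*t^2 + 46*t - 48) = (t^2 + 5*t - 6)/(t^2 - 10*t + 16)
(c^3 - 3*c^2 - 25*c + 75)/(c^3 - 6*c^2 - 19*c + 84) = (c^2 - 25)/(c^2 - 3*c - 28)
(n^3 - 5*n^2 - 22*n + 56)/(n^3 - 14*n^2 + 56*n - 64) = (n^2 - 3*n - 28)/(n^2 - 12*n + 32)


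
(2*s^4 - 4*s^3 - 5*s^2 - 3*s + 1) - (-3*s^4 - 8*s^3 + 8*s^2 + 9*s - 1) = 5*s^4 + 4*s^3 - 13*s^2 - 12*s + 2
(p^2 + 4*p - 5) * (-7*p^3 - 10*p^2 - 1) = -7*p^5 - 38*p^4 - 5*p^3 + 49*p^2 - 4*p + 5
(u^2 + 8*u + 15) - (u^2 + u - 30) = 7*u + 45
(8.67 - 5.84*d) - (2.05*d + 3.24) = 5.43 - 7.89*d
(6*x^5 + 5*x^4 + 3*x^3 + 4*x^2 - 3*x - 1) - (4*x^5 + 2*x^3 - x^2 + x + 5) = 2*x^5 + 5*x^4 + x^3 + 5*x^2 - 4*x - 6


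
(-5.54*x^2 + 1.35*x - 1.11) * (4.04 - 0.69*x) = 3.8226*x^3 - 23.3131*x^2 + 6.2199*x - 4.4844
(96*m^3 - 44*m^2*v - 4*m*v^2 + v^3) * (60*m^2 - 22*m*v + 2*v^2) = 5760*m^5 - 4752*m^4*v + 920*m^3*v^2 + 60*m^2*v^3 - 30*m*v^4 + 2*v^5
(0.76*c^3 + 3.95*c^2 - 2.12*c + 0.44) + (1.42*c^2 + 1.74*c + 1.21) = 0.76*c^3 + 5.37*c^2 - 0.38*c + 1.65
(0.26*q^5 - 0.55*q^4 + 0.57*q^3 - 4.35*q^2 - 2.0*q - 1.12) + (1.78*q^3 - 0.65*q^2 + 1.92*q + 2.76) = 0.26*q^5 - 0.55*q^4 + 2.35*q^3 - 5.0*q^2 - 0.0800000000000001*q + 1.64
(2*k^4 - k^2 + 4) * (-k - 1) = -2*k^5 - 2*k^4 + k^3 + k^2 - 4*k - 4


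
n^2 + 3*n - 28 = (n - 4)*(n + 7)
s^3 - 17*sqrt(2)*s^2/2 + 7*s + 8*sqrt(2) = (s - 8*sqrt(2))*(s - sqrt(2))*(s + sqrt(2)/2)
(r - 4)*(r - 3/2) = r^2 - 11*r/2 + 6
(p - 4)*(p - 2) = p^2 - 6*p + 8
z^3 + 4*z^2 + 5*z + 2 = (z + 1)^2*(z + 2)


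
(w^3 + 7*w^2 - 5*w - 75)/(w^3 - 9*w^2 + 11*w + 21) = (w^2 + 10*w + 25)/(w^2 - 6*w - 7)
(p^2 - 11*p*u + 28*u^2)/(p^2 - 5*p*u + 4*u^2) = (p - 7*u)/(p - u)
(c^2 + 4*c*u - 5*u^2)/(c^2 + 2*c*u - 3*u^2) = (c + 5*u)/(c + 3*u)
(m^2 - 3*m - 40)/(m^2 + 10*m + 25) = (m - 8)/(m + 5)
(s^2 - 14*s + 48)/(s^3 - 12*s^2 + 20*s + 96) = 1/(s + 2)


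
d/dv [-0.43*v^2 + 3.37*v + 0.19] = 3.37 - 0.86*v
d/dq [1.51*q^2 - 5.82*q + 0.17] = 3.02*q - 5.82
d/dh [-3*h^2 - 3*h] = -6*h - 3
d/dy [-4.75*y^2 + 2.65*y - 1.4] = 2.65 - 9.5*y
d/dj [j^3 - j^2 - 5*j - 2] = 3*j^2 - 2*j - 5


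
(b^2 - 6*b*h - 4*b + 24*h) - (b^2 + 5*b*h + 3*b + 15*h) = -11*b*h - 7*b + 9*h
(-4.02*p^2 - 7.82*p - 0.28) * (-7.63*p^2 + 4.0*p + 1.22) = 30.6726*p^4 + 43.5866*p^3 - 34.048*p^2 - 10.6604*p - 0.3416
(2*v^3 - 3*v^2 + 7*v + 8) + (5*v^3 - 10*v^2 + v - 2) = 7*v^3 - 13*v^2 + 8*v + 6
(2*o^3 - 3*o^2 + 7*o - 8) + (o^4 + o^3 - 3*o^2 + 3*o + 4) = o^4 + 3*o^3 - 6*o^2 + 10*o - 4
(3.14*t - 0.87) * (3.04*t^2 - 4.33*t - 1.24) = 9.5456*t^3 - 16.241*t^2 - 0.1265*t + 1.0788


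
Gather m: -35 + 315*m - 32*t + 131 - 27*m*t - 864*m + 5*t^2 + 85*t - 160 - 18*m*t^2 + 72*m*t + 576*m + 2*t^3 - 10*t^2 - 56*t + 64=m*(-18*t^2 + 45*t + 27) + 2*t^3 - 5*t^2 - 3*t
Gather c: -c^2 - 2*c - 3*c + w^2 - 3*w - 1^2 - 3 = -c^2 - 5*c + w^2 - 3*w - 4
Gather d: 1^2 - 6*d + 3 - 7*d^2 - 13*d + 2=-7*d^2 - 19*d + 6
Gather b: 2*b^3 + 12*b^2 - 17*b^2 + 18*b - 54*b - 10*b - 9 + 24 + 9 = 2*b^3 - 5*b^2 - 46*b + 24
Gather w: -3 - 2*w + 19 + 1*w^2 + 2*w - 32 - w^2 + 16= 0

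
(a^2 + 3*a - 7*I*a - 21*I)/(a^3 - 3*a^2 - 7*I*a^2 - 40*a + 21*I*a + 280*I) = (a + 3)/(a^2 - 3*a - 40)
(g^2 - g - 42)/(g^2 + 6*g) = (g - 7)/g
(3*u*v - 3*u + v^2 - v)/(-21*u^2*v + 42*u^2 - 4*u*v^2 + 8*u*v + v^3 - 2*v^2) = (1 - v)/(7*u*v - 14*u - v^2 + 2*v)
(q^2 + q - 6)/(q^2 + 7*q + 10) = (q^2 + q - 6)/(q^2 + 7*q + 10)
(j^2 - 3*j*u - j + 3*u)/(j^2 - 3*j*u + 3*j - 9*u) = (j - 1)/(j + 3)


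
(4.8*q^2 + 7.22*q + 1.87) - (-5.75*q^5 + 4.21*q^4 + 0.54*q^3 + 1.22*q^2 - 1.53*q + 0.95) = 5.75*q^5 - 4.21*q^4 - 0.54*q^3 + 3.58*q^2 + 8.75*q + 0.92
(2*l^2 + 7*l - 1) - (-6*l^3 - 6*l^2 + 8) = 6*l^3 + 8*l^2 + 7*l - 9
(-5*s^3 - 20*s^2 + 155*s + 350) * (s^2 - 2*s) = -5*s^5 - 10*s^4 + 195*s^3 + 40*s^2 - 700*s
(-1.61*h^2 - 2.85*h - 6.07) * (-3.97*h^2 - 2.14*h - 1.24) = 6.3917*h^4 + 14.7599*h^3 + 32.1933*h^2 + 16.5238*h + 7.5268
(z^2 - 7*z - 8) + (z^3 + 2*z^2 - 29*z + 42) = z^3 + 3*z^2 - 36*z + 34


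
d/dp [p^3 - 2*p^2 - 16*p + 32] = 3*p^2 - 4*p - 16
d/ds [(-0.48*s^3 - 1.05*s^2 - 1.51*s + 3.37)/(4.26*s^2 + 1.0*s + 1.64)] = (-2.0448*s^4 - 0.959999999999999*s^3 + 3.021*s^2 - 32.1564*s - 5.8464)/(18.1476*s^4 + 8.52*s^3 + 14.9728*s^2 + 3.28*s + 2.6896)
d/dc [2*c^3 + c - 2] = 6*c^2 + 1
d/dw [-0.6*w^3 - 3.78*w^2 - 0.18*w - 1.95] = -1.8*w^2 - 7.56*w - 0.18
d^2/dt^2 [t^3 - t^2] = 6*t - 2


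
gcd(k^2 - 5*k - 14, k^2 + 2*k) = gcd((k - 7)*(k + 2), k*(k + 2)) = k + 2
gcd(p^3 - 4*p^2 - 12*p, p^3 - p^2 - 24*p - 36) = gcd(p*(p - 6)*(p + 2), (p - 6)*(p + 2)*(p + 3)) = p^2 - 4*p - 12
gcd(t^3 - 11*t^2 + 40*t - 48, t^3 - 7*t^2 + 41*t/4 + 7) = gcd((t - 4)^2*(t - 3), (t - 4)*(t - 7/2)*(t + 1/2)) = t - 4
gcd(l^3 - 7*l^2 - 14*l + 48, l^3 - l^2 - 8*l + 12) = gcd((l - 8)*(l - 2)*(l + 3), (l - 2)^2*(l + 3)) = l^2 + l - 6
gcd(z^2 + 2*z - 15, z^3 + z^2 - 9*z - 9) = z - 3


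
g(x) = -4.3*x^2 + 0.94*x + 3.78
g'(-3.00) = 26.74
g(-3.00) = -37.74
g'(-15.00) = 129.94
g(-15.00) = -977.82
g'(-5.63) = 49.36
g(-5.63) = -137.81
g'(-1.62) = 14.87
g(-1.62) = -9.03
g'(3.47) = -28.90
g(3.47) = -44.73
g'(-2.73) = 24.42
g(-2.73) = -30.83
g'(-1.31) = 12.21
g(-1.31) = -4.83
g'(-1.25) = 11.69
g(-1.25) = -4.11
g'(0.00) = 0.94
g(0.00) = 3.78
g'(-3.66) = 32.42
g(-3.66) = -57.26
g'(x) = 0.94 - 8.6*x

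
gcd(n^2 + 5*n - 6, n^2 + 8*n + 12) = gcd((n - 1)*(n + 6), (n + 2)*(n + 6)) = n + 6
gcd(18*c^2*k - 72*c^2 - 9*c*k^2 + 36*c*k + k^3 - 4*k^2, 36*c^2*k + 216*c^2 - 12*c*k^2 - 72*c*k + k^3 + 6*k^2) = 6*c - k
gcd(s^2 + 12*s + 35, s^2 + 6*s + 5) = s + 5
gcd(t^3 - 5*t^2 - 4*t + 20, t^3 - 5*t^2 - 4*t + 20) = t^3 - 5*t^2 - 4*t + 20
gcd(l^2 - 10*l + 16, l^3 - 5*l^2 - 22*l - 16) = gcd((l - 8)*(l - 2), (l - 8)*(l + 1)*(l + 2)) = l - 8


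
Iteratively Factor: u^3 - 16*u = (u)*(u^2 - 16) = u*(u - 4)*(u + 4)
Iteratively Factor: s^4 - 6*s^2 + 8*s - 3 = (s - 1)*(s^3 + s^2 - 5*s + 3) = (s - 1)^2*(s^2 + 2*s - 3) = (s - 1)^2*(s + 3)*(s - 1)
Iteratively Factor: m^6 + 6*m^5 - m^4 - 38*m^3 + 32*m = (m - 2)*(m^5 + 8*m^4 + 15*m^3 - 8*m^2 - 16*m) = m*(m - 2)*(m^4 + 8*m^3 + 15*m^2 - 8*m - 16) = m*(m - 2)*(m + 4)*(m^3 + 4*m^2 - m - 4) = m*(m - 2)*(m - 1)*(m + 4)*(m^2 + 5*m + 4) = m*(m - 2)*(m - 1)*(m + 1)*(m + 4)*(m + 4)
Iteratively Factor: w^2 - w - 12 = (w - 4)*(w + 3)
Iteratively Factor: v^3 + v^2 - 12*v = (v + 4)*(v^2 - 3*v) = v*(v + 4)*(v - 3)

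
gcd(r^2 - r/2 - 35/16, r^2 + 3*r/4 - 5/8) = r + 5/4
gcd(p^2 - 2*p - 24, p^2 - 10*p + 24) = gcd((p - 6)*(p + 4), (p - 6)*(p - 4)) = p - 6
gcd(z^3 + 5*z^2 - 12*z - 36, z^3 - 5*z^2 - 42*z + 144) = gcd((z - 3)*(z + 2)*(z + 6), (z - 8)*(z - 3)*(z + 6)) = z^2 + 3*z - 18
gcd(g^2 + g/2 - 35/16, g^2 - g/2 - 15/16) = g - 5/4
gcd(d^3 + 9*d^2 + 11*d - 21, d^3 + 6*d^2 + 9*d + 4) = 1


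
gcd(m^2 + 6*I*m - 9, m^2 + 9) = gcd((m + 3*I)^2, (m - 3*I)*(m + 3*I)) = m + 3*I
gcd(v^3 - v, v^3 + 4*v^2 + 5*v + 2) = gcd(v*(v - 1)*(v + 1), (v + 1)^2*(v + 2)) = v + 1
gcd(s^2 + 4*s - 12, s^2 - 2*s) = s - 2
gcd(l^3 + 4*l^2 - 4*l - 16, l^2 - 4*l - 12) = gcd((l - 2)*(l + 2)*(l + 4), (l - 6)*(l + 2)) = l + 2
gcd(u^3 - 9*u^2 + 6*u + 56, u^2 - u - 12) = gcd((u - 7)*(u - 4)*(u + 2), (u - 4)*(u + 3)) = u - 4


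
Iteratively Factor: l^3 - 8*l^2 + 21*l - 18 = (l - 3)*(l^2 - 5*l + 6) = (l - 3)^2*(l - 2)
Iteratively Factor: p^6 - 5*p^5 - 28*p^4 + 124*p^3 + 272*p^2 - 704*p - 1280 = (p - 4)*(p^5 - p^4 - 32*p^3 - 4*p^2 + 256*p + 320) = (p - 4)*(p + 2)*(p^4 - 3*p^3 - 26*p^2 + 48*p + 160) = (p - 5)*(p - 4)*(p + 2)*(p^3 + 2*p^2 - 16*p - 32) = (p - 5)*(p - 4)^2*(p + 2)*(p^2 + 6*p + 8) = (p - 5)*(p - 4)^2*(p + 2)^2*(p + 4)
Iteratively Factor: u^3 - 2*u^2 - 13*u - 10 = (u + 1)*(u^2 - 3*u - 10) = (u - 5)*(u + 1)*(u + 2)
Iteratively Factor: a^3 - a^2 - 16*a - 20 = (a + 2)*(a^2 - 3*a - 10) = (a + 2)^2*(a - 5)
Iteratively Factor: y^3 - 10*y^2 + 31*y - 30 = (y - 5)*(y^2 - 5*y + 6) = (y - 5)*(y - 2)*(y - 3)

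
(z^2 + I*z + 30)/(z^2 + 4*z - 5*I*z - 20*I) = (z + 6*I)/(z + 4)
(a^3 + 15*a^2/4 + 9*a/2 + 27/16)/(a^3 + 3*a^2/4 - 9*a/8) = (8*a^2 + 18*a + 9)/(2*a*(4*a - 3))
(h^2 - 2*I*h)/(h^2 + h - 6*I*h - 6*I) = h*(h - 2*I)/(h^2 + h - 6*I*h - 6*I)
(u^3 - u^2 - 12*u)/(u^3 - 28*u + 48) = u*(u + 3)/(u^2 + 4*u - 12)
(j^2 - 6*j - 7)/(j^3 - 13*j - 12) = (j - 7)/(j^2 - j - 12)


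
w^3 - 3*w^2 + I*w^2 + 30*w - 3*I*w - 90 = (w - 3)*(w - 5*I)*(w + 6*I)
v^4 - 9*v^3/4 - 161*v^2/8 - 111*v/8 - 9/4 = (v - 6)*(v + 1/4)*(v + 1/2)*(v + 3)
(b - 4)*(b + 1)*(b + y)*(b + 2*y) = b^4 + 3*b^3*y - 3*b^3 + 2*b^2*y^2 - 9*b^2*y - 4*b^2 - 6*b*y^2 - 12*b*y - 8*y^2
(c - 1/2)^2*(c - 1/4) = c^3 - 5*c^2/4 + c/2 - 1/16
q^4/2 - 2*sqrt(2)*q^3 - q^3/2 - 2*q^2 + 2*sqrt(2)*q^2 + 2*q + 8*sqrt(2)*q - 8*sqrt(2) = (q/2 + 1)*(q - 2)*(q - 1)*(q - 4*sqrt(2))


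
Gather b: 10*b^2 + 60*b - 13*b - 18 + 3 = 10*b^2 + 47*b - 15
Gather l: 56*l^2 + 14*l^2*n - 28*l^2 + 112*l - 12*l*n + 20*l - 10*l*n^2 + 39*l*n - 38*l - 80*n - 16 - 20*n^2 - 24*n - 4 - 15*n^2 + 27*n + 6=l^2*(14*n + 28) + l*(-10*n^2 + 27*n + 94) - 35*n^2 - 77*n - 14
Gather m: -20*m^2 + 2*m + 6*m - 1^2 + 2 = -20*m^2 + 8*m + 1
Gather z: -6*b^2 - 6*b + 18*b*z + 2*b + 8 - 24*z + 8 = -6*b^2 - 4*b + z*(18*b - 24) + 16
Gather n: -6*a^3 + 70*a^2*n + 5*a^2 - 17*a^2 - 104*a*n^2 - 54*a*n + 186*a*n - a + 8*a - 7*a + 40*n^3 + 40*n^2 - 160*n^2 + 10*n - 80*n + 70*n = -6*a^3 - 12*a^2 + 40*n^3 + n^2*(-104*a - 120) + n*(70*a^2 + 132*a)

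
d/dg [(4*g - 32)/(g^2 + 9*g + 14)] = 4*(-g^2 + 16*g + 86)/(g^4 + 18*g^3 + 109*g^2 + 252*g + 196)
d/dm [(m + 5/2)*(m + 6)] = 2*m + 17/2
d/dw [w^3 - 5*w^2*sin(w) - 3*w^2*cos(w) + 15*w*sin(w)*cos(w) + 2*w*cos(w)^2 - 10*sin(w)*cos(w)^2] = 3*w^2*sin(w) - 5*w^2*cos(w) + 3*w^2 - 10*w*sin(w) - 2*w*sin(2*w) - 6*w*cos(w) + 15*w*cos(2*w) + 15*sin(2*w)/2 - 5*cos(w)/2 + cos(2*w) - 15*cos(3*w)/2 + 1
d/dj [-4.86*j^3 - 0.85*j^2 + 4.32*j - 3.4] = -14.58*j^2 - 1.7*j + 4.32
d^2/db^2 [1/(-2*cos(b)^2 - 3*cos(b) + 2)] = (16*sin(b)^4 - 33*sin(b)^2 - 33*cos(b)/2 + 9*cos(3*b)/2 - 9)/(-2*sin(b)^2 + 3*cos(b))^3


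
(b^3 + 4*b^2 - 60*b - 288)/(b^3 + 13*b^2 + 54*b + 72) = (b^2 - 2*b - 48)/(b^2 + 7*b + 12)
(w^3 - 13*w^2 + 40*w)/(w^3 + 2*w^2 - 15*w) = (w^2 - 13*w + 40)/(w^2 + 2*w - 15)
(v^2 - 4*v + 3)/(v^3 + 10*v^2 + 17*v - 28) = (v - 3)/(v^2 + 11*v + 28)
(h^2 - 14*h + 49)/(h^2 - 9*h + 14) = (h - 7)/(h - 2)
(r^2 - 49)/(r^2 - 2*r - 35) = (r + 7)/(r + 5)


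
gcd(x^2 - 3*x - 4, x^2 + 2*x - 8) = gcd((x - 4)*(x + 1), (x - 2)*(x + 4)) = 1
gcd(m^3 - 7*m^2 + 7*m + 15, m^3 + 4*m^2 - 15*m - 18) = m^2 - 2*m - 3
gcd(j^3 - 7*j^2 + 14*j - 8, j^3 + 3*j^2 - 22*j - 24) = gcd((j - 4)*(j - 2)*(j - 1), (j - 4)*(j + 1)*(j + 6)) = j - 4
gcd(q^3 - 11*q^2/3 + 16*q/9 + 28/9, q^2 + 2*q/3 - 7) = q - 7/3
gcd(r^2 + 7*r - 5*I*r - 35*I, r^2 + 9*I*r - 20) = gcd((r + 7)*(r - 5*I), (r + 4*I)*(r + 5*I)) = 1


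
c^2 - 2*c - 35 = (c - 7)*(c + 5)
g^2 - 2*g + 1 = (g - 1)^2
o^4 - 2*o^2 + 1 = (o - 1)^2*(o + 1)^2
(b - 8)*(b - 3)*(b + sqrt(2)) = b^3 - 11*b^2 + sqrt(2)*b^2 - 11*sqrt(2)*b + 24*b + 24*sqrt(2)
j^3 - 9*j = j*(j - 3)*(j + 3)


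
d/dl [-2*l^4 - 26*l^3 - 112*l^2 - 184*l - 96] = -8*l^3 - 78*l^2 - 224*l - 184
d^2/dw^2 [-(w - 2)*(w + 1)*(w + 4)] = -6*w - 6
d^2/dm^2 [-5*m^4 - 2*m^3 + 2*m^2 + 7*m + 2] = -60*m^2 - 12*m + 4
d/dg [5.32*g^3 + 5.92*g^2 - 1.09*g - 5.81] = 15.96*g^2 + 11.84*g - 1.09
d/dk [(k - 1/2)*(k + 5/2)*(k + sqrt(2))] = 3*k^2 + 2*sqrt(2)*k + 4*k - 5/4 + 2*sqrt(2)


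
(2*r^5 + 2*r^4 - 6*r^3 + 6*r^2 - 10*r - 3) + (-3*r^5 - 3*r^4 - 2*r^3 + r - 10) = -r^5 - r^4 - 8*r^3 + 6*r^2 - 9*r - 13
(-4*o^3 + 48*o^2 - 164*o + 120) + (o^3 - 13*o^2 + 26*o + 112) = -3*o^3 + 35*o^2 - 138*o + 232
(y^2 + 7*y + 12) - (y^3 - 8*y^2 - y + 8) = -y^3 + 9*y^2 + 8*y + 4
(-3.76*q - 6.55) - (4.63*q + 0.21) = -8.39*q - 6.76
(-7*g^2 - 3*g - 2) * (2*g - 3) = -14*g^3 + 15*g^2 + 5*g + 6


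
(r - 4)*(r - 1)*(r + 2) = r^3 - 3*r^2 - 6*r + 8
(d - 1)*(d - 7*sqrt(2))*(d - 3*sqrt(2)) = d^3 - 10*sqrt(2)*d^2 - d^2 + 10*sqrt(2)*d + 42*d - 42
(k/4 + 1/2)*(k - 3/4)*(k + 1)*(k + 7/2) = k^4/4 + 23*k^3/16 + 61*k^2/32 - 19*k/32 - 21/16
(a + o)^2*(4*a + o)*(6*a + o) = 24*a^4 + 58*a^3*o + 45*a^2*o^2 + 12*a*o^3 + o^4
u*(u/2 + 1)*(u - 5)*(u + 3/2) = u^4/2 - 3*u^3/4 - 29*u^2/4 - 15*u/2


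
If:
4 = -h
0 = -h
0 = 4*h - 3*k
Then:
No Solution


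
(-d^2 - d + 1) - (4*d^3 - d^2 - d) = 1 - 4*d^3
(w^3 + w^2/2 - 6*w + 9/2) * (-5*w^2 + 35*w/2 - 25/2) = -5*w^5 + 15*w^4 + 105*w^3/4 - 535*w^2/4 + 615*w/4 - 225/4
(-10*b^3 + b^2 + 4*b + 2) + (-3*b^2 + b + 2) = -10*b^3 - 2*b^2 + 5*b + 4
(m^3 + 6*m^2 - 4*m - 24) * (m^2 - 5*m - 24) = m^5 + m^4 - 58*m^3 - 148*m^2 + 216*m + 576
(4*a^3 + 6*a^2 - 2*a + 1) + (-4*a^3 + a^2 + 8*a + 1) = 7*a^2 + 6*a + 2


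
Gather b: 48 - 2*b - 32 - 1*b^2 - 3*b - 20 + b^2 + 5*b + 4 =0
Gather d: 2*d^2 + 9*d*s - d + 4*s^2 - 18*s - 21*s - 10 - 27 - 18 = 2*d^2 + d*(9*s - 1) + 4*s^2 - 39*s - 55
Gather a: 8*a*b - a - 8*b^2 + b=a*(8*b - 1) - 8*b^2 + b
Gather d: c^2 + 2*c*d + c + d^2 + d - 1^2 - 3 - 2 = c^2 + c + d^2 + d*(2*c + 1) - 6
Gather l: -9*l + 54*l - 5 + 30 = 45*l + 25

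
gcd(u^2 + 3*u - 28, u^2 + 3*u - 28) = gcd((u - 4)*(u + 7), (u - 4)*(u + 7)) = u^2 + 3*u - 28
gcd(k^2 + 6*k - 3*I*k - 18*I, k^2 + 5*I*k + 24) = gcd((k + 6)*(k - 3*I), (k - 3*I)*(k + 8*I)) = k - 3*I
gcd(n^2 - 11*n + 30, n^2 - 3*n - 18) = n - 6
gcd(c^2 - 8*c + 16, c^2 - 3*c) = 1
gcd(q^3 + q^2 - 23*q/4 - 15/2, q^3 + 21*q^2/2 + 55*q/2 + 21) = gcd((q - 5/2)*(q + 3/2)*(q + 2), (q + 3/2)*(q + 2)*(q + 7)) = q^2 + 7*q/2 + 3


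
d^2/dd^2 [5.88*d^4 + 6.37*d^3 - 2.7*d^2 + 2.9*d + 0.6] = 70.56*d^2 + 38.22*d - 5.4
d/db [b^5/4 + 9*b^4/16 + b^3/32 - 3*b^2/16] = b*(40*b^3 + 72*b^2 + 3*b - 12)/32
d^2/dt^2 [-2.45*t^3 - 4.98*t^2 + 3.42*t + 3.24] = -14.7*t - 9.96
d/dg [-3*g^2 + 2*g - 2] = 2 - 6*g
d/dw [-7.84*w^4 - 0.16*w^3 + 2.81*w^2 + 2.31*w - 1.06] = -31.36*w^3 - 0.48*w^2 + 5.62*w + 2.31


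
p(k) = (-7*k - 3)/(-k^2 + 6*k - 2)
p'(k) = (-7*k - 3)*(2*k - 6)/(-k^2 + 6*k - 2)^2 - 7/(-k^2 + 6*k - 2) = (-7*k^2 - 6*k + 32)/(k^4 - 12*k^3 + 40*k^2 - 24*k + 4)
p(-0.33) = 0.17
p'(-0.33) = 1.99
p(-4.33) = -0.58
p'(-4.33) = -0.03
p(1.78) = -2.80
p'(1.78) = -0.03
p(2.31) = -2.94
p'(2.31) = -0.45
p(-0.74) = -0.31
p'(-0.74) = 0.67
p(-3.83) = -0.60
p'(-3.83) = -0.03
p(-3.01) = -0.62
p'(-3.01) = -0.02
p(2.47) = -3.02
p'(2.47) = -0.57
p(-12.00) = -0.37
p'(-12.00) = -0.02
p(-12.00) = -0.37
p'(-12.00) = -0.02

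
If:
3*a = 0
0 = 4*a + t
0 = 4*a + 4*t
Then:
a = 0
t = 0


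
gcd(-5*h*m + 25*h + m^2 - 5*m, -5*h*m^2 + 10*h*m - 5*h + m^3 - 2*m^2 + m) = 5*h - m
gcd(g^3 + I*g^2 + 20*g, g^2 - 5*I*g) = g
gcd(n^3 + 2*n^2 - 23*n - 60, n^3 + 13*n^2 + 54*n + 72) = n^2 + 7*n + 12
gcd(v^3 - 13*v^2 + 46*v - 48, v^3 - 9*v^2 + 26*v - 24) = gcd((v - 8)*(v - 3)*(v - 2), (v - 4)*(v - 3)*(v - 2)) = v^2 - 5*v + 6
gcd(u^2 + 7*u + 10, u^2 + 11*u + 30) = u + 5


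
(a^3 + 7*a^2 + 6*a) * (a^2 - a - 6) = a^5 + 6*a^4 - 7*a^3 - 48*a^2 - 36*a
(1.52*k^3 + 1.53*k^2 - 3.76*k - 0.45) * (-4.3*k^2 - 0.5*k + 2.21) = -6.536*k^5 - 7.339*k^4 + 18.7622*k^3 + 7.1963*k^2 - 8.0846*k - 0.9945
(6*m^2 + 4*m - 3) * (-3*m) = -18*m^3 - 12*m^2 + 9*m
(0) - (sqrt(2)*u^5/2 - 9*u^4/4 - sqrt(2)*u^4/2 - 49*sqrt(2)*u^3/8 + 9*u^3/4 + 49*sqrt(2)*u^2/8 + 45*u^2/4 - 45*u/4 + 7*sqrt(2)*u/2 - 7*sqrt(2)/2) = -sqrt(2)*u^5/2 + sqrt(2)*u^4/2 + 9*u^4/4 - 9*u^3/4 + 49*sqrt(2)*u^3/8 - 45*u^2/4 - 49*sqrt(2)*u^2/8 - 7*sqrt(2)*u/2 + 45*u/4 + 7*sqrt(2)/2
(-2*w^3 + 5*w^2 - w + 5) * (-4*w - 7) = 8*w^4 - 6*w^3 - 31*w^2 - 13*w - 35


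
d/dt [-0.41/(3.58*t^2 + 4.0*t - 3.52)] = (2.9356*t + 1.64)/(3.58*t^2 + 4.0*t - 3.52)^2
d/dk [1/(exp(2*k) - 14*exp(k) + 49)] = 2*(7 - exp(k))*exp(k)/(exp(2*k) - 14*exp(k) + 49)^2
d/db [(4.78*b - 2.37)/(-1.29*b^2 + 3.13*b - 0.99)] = (6.1662*b^2 - 6.1146*b + 2.6859)/(1.6641*b^4 - 8.0754*b^3 + 12.3511*b^2 - 6.1974*b + 0.9801)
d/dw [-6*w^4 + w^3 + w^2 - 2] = w*(-24*w^2 + 3*w + 2)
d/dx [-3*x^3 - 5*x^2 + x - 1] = -9*x^2 - 10*x + 1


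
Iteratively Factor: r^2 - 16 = (r - 4)*(r + 4)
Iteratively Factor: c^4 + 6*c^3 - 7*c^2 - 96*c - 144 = (c - 4)*(c^3 + 10*c^2 + 33*c + 36) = (c - 4)*(c + 3)*(c^2 + 7*c + 12) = (c - 4)*(c + 3)*(c + 4)*(c + 3)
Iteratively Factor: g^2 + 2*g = (g)*(g + 2)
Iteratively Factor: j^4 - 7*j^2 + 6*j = (j - 2)*(j^3 + 2*j^2 - 3*j) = (j - 2)*(j - 1)*(j^2 + 3*j) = (j - 2)*(j - 1)*(j + 3)*(j)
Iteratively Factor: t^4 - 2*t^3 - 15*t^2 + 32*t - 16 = (t + 4)*(t^3 - 6*t^2 + 9*t - 4) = (t - 4)*(t + 4)*(t^2 - 2*t + 1) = (t - 4)*(t - 1)*(t + 4)*(t - 1)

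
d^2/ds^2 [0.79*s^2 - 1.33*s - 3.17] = 1.58000000000000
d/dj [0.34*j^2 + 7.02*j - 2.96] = 0.68*j + 7.02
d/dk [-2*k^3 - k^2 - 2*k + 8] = -6*k^2 - 2*k - 2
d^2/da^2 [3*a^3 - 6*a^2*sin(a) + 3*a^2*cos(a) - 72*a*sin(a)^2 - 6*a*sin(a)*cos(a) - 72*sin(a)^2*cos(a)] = 6*a^2*sin(a) - 3*a^2*cos(a) - 12*a*sin(a) + 12*a*sin(2*a) - 24*a*cos(a) - 144*a*cos(2*a) + 18*a - 12*sin(a) - 144*sin(2*a) + 24*cos(a) - 12*cos(2*a) - 162*cos(3*a)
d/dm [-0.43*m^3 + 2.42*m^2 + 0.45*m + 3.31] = -1.29*m^2 + 4.84*m + 0.45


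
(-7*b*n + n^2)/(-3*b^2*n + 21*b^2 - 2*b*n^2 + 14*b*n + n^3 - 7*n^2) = n*(7*b - n)/(3*b^2*n - 21*b^2 + 2*b*n^2 - 14*b*n - n^3 + 7*n^2)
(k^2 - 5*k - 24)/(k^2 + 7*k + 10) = (k^2 - 5*k - 24)/(k^2 + 7*k + 10)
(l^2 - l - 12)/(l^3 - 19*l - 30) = (l - 4)/(l^2 - 3*l - 10)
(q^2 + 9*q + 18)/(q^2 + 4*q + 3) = (q + 6)/(q + 1)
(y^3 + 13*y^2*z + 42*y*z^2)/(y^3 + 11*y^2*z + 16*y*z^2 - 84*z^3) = y/(y - 2*z)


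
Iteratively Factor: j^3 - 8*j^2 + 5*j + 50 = (j - 5)*(j^2 - 3*j - 10) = (j - 5)*(j + 2)*(j - 5)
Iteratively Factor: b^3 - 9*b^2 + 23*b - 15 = (b - 1)*(b^2 - 8*b + 15) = (b - 3)*(b - 1)*(b - 5)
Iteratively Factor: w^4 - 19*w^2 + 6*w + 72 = (w + 4)*(w^3 - 4*w^2 - 3*w + 18) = (w + 2)*(w + 4)*(w^2 - 6*w + 9) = (w - 3)*(w + 2)*(w + 4)*(w - 3)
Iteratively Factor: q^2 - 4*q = (q - 4)*(q)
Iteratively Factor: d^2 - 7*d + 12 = (d - 3)*(d - 4)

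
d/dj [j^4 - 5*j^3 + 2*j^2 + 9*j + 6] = 4*j^3 - 15*j^2 + 4*j + 9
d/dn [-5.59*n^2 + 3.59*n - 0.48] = 3.59 - 11.18*n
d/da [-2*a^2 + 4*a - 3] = 4 - 4*a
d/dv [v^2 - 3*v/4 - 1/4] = 2*v - 3/4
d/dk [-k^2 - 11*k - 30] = -2*k - 11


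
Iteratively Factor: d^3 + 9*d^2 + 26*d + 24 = (d + 3)*(d^2 + 6*d + 8) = (d + 3)*(d + 4)*(d + 2)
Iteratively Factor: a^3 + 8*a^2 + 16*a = (a + 4)*(a^2 + 4*a) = a*(a + 4)*(a + 4)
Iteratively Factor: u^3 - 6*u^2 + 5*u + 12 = (u + 1)*(u^2 - 7*u + 12) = (u - 3)*(u + 1)*(u - 4)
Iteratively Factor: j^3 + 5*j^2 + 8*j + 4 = (j + 2)*(j^2 + 3*j + 2) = (j + 2)^2*(j + 1)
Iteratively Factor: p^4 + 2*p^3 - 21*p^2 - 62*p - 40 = (p + 2)*(p^3 - 21*p - 20) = (p + 2)*(p + 4)*(p^2 - 4*p - 5) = (p + 1)*(p + 2)*(p + 4)*(p - 5)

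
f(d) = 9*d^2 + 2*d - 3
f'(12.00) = 218.00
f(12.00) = 1317.00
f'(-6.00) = -106.00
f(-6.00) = 309.00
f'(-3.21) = -55.78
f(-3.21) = 83.32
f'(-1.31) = -21.58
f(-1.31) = 9.82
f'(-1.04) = -16.72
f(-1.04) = 4.65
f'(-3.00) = -52.00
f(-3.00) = 72.00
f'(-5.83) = -102.94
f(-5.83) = 291.24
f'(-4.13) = -72.34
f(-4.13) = 142.25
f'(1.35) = 26.30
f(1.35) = 16.10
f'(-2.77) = -47.86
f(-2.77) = 60.52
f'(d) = 18*d + 2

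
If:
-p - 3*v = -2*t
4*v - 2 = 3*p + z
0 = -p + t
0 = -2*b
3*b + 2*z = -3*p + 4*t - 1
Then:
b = 0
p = -9/13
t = -9/13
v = -3/13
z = -11/13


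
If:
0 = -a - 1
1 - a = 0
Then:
No Solution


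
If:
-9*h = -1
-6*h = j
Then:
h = 1/9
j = -2/3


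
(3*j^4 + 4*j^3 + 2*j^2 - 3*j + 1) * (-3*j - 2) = -9*j^5 - 18*j^4 - 14*j^3 + 5*j^2 + 3*j - 2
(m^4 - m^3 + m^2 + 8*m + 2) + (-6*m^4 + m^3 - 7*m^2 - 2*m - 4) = -5*m^4 - 6*m^2 + 6*m - 2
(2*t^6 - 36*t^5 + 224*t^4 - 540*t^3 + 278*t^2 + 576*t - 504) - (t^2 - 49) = 2*t^6 - 36*t^5 + 224*t^4 - 540*t^3 + 277*t^2 + 576*t - 455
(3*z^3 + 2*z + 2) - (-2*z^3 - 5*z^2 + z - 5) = 5*z^3 + 5*z^2 + z + 7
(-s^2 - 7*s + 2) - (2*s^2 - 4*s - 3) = -3*s^2 - 3*s + 5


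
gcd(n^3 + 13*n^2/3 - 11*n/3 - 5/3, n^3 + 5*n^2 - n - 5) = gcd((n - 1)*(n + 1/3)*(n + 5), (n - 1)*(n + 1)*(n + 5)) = n^2 + 4*n - 5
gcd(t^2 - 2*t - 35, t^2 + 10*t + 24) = 1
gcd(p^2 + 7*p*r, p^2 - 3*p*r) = p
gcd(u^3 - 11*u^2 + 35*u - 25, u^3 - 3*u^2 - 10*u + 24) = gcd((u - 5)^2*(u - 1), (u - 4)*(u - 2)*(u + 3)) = 1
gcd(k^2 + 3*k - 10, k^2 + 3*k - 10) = k^2 + 3*k - 10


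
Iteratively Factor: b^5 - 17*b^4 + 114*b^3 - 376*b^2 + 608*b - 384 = (b - 4)*(b^4 - 13*b^3 + 62*b^2 - 128*b + 96) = (b - 4)*(b - 2)*(b^3 - 11*b^2 + 40*b - 48) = (b - 4)^2*(b - 2)*(b^2 - 7*b + 12) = (b - 4)^2*(b - 3)*(b - 2)*(b - 4)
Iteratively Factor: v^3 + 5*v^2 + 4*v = (v)*(v^2 + 5*v + 4) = v*(v + 4)*(v + 1)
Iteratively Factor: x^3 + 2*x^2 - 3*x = (x)*(x^2 + 2*x - 3) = x*(x + 3)*(x - 1)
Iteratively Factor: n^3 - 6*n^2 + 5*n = (n - 5)*(n^2 - n) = (n - 5)*(n - 1)*(n)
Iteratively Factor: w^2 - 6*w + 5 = (w - 1)*(w - 5)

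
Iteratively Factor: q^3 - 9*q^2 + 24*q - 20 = (q - 2)*(q^2 - 7*q + 10) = (q - 5)*(q - 2)*(q - 2)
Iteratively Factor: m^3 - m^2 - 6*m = (m - 3)*(m^2 + 2*m) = (m - 3)*(m + 2)*(m)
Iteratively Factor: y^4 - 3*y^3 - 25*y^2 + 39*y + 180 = (y + 3)*(y^3 - 6*y^2 - 7*y + 60) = (y - 5)*(y + 3)*(y^2 - y - 12) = (y - 5)*(y - 4)*(y + 3)*(y + 3)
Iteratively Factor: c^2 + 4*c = (c)*(c + 4)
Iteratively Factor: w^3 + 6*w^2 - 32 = (w + 4)*(w^2 + 2*w - 8) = (w + 4)^2*(w - 2)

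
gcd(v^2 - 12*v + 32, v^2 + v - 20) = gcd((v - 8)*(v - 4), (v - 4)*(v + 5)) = v - 4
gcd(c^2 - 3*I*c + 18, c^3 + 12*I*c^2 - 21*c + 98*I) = 1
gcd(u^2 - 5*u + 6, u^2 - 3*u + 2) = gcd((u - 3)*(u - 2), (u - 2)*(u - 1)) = u - 2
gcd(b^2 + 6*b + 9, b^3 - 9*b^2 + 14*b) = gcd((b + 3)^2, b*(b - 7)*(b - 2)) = 1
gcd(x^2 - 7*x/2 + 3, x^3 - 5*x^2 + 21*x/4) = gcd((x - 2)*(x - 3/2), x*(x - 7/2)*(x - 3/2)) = x - 3/2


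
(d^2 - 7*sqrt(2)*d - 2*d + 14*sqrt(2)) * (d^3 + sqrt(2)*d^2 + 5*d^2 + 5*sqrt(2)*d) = d^5 - 6*sqrt(2)*d^4 + 3*d^4 - 18*sqrt(2)*d^3 - 24*d^3 - 42*d^2 + 60*sqrt(2)*d^2 + 140*d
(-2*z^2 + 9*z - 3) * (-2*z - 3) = 4*z^3 - 12*z^2 - 21*z + 9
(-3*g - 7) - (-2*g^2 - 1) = 2*g^2 - 3*g - 6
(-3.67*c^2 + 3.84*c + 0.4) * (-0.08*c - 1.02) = 0.2936*c^3 + 3.4362*c^2 - 3.9488*c - 0.408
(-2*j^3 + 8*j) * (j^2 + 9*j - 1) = -2*j^5 - 18*j^4 + 10*j^3 + 72*j^2 - 8*j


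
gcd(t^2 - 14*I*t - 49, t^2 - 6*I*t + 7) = t - 7*I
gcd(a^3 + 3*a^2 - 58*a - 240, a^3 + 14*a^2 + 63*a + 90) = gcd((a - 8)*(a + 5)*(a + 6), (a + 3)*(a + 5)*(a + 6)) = a^2 + 11*a + 30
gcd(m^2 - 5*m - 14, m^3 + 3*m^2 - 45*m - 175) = m - 7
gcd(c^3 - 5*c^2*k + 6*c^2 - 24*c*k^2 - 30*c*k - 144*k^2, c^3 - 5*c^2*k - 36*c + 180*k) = c + 6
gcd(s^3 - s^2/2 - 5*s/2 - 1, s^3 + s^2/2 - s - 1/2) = s^2 + 3*s/2 + 1/2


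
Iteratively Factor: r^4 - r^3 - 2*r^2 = (r - 2)*(r^3 + r^2) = (r - 2)*(r + 1)*(r^2) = r*(r - 2)*(r + 1)*(r)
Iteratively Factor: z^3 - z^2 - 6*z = (z - 3)*(z^2 + 2*z) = z*(z - 3)*(z + 2)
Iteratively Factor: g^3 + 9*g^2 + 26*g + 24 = (g + 2)*(g^2 + 7*g + 12) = (g + 2)*(g + 4)*(g + 3)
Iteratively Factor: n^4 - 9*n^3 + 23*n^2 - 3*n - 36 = (n - 3)*(n^3 - 6*n^2 + 5*n + 12) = (n - 4)*(n - 3)*(n^2 - 2*n - 3) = (n - 4)*(n - 3)*(n + 1)*(n - 3)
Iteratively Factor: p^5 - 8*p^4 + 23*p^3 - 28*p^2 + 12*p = (p - 2)*(p^4 - 6*p^3 + 11*p^2 - 6*p) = (p - 3)*(p - 2)*(p^3 - 3*p^2 + 2*p) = p*(p - 3)*(p - 2)*(p^2 - 3*p + 2) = p*(p - 3)*(p - 2)*(p - 1)*(p - 2)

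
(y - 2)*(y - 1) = y^2 - 3*y + 2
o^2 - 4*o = o*(o - 4)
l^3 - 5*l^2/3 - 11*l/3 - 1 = (l - 3)*(l + 1/3)*(l + 1)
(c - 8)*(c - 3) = c^2 - 11*c + 24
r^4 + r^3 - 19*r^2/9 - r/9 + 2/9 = (r - 1)*(r - 1/3)*(r + 1/3)*(r + 2)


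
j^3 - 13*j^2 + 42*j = j*(j - 7)*(j - 6)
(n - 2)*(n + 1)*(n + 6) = n^3 + 5*n^2 - 8*n - 12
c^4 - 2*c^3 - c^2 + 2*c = c*(c - 2)*(c - 1)*(c + 1)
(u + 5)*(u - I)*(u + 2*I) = u^3 + 5*u^2 + I*u^2 + 2*u + 5*I*u + 10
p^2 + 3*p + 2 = (p + 1)*(p + 2)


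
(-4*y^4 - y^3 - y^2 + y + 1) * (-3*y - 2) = 12*y^5 + 11*y^4 + 5*y^3 - y^2 - 5*y - 2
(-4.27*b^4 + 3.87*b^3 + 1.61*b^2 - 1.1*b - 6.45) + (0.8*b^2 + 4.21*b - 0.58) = -4.27*b^4 + 3.87*b^3 + 2.41*b^2 + 3.11*b - 7.03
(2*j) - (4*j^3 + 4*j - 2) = -4*j^3 - 2*j + 2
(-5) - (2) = -7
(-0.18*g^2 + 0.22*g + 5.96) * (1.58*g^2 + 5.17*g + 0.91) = -0.2844*g^4 - 0.583*g^3 + 10.3904*g^2 + 31.0134*g + 5.4236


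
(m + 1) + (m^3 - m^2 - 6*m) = m^3 - m^2 - 5*m + 1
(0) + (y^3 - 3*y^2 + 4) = y^3 - 3*y^2 + 4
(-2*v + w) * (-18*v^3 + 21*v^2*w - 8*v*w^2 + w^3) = 36*v^4 - 60*v^3*w + 37*v^2*w^2 - 10*v*w^3 + w^4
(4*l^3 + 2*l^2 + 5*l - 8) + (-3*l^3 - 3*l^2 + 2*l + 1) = l^3 - l^2 + 7*l - 7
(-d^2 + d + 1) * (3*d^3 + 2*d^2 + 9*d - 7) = -3*d^5 + d^4 - 4*d^3 + 18*d^2 + 2*d - 7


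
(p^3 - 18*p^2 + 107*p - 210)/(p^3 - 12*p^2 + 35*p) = (p - 6)/p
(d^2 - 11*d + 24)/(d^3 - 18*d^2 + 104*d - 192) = (d - 3)/(d^2 - 10*d + 24)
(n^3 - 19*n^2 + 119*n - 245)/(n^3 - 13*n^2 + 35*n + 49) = (n - 5)/(n + 1)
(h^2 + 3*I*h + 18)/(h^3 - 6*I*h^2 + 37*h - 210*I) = (h - 3*I)/(h^2 - 12*I*h - 35)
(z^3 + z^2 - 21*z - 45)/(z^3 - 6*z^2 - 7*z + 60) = (z + 3)/(z - 4)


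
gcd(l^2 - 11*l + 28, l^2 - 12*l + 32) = l - 4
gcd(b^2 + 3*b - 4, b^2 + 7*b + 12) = b + 4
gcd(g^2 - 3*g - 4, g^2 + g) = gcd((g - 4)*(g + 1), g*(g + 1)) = g + 1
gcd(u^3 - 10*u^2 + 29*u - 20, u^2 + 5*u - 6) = u - 1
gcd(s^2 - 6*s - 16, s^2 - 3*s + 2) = 1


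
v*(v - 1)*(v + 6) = v^3 + 5*v^2 - 6*v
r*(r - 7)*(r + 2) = r^3 - 5*r^2 - 14*r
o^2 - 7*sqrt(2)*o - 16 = (o - 8*sqrt(2))*(o + sqrt(2))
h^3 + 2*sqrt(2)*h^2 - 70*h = h*(h - 5*sqrt(2))*(h + 7*sqrt(2))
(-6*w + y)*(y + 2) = -6*w*y - 12*w + y^2 + 2*y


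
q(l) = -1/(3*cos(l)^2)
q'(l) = -2*sin(l)/(3*cos(l)^3)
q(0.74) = -0.61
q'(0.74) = -1.12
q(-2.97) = -0.34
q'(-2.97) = -0.12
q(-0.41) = -0.40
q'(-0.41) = 0.34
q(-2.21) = -0.94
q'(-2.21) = -2.52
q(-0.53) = -0.45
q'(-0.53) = 0.52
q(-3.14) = -0.33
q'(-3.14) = -0.00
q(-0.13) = -0.34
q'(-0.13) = 0.09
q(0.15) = -0.34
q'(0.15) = -0.10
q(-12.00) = -0.47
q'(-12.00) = -0.60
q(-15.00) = -0.58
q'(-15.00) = -0.99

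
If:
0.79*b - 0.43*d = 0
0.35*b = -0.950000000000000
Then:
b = -2.71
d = -4.99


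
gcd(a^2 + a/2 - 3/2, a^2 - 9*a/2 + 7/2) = a - 1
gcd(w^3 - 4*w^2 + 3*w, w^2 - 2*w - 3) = w - 3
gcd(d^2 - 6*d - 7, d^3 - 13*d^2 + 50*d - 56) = d - 7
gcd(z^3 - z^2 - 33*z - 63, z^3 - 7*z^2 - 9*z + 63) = z^2 - 4*z - 21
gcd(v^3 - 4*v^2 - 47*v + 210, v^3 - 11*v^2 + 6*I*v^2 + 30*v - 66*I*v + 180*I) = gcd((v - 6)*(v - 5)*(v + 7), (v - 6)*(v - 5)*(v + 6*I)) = v^2 - 11*v + 30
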